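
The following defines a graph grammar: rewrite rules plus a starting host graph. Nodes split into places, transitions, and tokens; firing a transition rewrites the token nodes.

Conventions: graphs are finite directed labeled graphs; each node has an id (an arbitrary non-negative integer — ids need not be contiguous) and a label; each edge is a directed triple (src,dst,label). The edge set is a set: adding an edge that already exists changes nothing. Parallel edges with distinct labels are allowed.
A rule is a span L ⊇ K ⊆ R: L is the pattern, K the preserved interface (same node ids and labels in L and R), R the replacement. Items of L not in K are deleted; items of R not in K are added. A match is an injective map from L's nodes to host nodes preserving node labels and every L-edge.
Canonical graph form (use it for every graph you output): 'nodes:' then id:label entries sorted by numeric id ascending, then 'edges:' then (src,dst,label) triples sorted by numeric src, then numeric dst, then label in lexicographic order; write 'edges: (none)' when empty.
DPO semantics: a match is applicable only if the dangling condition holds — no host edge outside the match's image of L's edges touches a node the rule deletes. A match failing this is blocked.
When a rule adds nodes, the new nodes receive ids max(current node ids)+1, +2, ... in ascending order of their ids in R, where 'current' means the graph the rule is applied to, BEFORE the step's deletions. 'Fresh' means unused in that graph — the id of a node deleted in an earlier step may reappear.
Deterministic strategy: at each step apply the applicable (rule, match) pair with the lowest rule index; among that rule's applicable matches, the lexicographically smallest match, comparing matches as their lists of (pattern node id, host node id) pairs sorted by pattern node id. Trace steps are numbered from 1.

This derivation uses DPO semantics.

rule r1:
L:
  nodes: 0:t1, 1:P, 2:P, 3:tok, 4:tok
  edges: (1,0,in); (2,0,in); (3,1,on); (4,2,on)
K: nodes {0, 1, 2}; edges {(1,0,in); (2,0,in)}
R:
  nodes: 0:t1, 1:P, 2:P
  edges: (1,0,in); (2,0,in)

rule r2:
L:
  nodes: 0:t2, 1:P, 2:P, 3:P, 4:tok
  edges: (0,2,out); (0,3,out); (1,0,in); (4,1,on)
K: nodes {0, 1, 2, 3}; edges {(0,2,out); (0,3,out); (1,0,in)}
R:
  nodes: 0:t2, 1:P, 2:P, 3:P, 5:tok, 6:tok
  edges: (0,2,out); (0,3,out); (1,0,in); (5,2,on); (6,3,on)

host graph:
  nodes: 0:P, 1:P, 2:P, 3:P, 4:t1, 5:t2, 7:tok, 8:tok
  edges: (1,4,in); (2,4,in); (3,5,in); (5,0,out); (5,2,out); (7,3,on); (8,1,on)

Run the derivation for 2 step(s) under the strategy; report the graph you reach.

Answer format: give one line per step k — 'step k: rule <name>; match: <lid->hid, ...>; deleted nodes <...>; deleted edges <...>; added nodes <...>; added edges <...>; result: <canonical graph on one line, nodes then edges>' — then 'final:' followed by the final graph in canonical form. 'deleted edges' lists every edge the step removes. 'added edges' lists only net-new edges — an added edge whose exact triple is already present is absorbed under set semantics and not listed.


step 1: rule r2; match: 0->5, 1->3, 2->0, 3->2, 4->7; deleted nodes 7; deleted edges (7,3,on); added nodes 9, 10; added edges (9,0,on); (10,2,on); result: nodes: 0:P, 1:P, 2:P, 3:P, 4:t1, 5:t2, 8:tok, 9:tok, 10:tok edges: (1,4,in); (2,4,in); (3,5,in); (5,0,out); (5,2,out); (8,1,on); (9,0,on); (10,2,on)
step 2: rule r1; match: 0->4, 1->1, 2->2, 3->8, 4->10; deleted nodes 8, 10; deleted edges (8,1,on); (10,2,on); added nodes (none); added edges (none); result: nodes: 0:P, 1:P, 2:P, 3:P, 4:t1, 5:t2, 9:tok edges: (1,4,in); (2,4,in); (3,5,in); (5,0,out); (5,2,out); (9,0,on)
final:
nodes: 0:P, 1:P, 2:P, 3:P, 4:t1, 5:t2, 9:tok
edges: (1,4,in); (2,4,in); (3,5,in); (5,0,out); (5,2,out); (9,0,on)


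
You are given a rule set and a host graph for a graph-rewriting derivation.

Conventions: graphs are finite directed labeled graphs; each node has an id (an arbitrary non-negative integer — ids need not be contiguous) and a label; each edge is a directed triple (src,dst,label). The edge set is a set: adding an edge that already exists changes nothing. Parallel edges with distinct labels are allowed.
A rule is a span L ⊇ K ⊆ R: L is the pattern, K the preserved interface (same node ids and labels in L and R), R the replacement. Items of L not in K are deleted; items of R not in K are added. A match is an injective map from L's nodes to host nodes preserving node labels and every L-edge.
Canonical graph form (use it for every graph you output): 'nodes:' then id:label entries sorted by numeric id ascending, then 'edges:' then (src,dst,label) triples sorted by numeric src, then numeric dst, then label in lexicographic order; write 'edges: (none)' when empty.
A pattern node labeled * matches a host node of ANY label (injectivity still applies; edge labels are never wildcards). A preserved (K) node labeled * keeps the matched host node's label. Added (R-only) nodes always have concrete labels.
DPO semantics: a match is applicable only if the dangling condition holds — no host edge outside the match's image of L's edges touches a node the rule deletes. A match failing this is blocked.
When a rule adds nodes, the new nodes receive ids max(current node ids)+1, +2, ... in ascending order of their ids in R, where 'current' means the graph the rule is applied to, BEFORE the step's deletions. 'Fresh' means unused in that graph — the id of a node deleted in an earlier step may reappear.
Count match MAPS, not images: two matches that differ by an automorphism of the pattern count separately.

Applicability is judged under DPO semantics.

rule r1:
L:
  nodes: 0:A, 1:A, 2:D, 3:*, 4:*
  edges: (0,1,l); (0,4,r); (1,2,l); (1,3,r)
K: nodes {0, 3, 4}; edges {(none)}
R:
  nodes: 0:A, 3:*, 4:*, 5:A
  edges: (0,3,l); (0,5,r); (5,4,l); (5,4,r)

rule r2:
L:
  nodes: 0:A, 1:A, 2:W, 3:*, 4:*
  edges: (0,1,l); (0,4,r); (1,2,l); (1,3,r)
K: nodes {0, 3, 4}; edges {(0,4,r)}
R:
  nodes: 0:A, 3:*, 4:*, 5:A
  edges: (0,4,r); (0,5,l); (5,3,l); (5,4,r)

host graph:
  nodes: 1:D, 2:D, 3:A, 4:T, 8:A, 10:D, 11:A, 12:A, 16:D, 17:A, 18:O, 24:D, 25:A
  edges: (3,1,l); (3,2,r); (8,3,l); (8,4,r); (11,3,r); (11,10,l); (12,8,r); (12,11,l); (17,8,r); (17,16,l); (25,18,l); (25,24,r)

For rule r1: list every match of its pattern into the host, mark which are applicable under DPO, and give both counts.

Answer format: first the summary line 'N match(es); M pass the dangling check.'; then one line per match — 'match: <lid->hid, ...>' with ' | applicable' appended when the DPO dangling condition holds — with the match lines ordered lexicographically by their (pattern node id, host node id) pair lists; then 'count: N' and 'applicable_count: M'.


2 match(es); 1 pass the dangling check.
match: 0->8, 1->3, 2->1, 3->2, 4->4
match: 0->12, 1->11, 2->10, 3->3, 4->8 | applicable
count: 2
applicable_count: 1


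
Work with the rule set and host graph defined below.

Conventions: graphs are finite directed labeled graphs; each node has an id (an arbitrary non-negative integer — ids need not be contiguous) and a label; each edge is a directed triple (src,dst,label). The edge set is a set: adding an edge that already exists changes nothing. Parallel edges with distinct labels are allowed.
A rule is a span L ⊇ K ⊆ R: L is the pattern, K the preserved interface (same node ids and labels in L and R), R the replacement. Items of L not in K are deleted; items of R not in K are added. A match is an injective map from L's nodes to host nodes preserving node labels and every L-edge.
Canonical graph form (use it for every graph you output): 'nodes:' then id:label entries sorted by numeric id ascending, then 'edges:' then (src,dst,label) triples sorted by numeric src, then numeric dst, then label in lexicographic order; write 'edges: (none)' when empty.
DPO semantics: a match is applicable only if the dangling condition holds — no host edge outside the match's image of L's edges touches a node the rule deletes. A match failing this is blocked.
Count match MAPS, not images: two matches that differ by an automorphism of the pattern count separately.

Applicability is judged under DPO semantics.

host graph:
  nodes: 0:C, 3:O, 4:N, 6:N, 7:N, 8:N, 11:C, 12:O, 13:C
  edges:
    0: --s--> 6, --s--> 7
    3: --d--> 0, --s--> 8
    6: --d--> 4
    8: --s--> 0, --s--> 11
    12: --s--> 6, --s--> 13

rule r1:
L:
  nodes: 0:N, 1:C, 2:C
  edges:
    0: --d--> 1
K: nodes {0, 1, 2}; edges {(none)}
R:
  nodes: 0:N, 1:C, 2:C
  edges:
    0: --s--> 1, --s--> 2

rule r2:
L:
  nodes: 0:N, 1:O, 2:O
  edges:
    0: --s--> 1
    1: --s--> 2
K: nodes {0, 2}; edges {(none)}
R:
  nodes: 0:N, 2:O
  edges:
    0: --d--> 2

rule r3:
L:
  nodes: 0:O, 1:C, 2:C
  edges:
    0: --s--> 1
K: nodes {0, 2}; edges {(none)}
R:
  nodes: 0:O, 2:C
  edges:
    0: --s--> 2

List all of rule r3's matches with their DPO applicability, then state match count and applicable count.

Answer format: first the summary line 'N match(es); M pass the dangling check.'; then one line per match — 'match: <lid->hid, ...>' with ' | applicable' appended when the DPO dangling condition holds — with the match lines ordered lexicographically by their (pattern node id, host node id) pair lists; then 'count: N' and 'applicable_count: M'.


2 match(es); 2 pass the dangling check.
match: 0->12, 1->13, 2->0 | applicable
match: 0->12, 1->13, 2->11 | applicable
count: 2
applicable_count: 2


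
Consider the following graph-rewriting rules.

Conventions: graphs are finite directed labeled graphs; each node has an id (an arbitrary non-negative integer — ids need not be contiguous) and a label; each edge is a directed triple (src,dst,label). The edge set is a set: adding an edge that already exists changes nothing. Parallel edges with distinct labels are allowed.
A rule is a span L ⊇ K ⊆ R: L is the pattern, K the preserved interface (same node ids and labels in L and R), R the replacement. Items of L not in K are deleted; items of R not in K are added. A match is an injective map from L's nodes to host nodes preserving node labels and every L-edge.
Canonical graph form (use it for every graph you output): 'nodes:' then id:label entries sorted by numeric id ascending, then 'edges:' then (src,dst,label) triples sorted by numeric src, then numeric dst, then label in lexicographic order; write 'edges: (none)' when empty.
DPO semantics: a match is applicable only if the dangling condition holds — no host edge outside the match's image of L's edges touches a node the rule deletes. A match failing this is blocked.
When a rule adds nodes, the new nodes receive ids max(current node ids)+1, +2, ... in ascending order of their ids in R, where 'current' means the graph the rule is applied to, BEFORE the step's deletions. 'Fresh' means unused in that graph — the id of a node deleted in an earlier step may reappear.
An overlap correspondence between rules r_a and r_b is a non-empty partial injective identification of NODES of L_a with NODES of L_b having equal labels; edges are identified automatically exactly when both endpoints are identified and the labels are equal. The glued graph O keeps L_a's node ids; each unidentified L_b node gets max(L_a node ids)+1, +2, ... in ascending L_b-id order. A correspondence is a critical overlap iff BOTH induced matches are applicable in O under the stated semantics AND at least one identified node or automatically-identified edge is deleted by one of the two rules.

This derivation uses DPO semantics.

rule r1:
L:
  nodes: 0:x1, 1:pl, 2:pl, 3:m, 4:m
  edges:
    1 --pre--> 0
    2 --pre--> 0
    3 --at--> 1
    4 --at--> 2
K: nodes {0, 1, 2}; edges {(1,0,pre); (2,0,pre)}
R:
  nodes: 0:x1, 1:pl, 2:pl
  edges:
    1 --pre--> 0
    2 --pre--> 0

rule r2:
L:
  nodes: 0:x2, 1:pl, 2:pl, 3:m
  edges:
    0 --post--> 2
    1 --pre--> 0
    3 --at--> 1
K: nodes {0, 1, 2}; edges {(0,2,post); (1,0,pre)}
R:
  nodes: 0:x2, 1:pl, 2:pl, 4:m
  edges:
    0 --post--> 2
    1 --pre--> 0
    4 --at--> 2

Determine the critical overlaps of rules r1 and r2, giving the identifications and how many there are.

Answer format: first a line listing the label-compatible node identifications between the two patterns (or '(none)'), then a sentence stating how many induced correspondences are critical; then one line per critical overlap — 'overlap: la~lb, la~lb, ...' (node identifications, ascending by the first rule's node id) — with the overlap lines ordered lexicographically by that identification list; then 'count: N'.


label-compatible node identifications between L(r1) and L(r2): 1~1, 1~2, 2~1, 2~2, 3~3, 4~3
4 of the induced correspondences are critical overlaps of r1 and r2.
overlap: 1~1, 2~2, 3~3
overlap: 1~1, 3~3
overlap: 1~2, 2~1, 4~3
overlap: 2~1, 4~3
count: 4


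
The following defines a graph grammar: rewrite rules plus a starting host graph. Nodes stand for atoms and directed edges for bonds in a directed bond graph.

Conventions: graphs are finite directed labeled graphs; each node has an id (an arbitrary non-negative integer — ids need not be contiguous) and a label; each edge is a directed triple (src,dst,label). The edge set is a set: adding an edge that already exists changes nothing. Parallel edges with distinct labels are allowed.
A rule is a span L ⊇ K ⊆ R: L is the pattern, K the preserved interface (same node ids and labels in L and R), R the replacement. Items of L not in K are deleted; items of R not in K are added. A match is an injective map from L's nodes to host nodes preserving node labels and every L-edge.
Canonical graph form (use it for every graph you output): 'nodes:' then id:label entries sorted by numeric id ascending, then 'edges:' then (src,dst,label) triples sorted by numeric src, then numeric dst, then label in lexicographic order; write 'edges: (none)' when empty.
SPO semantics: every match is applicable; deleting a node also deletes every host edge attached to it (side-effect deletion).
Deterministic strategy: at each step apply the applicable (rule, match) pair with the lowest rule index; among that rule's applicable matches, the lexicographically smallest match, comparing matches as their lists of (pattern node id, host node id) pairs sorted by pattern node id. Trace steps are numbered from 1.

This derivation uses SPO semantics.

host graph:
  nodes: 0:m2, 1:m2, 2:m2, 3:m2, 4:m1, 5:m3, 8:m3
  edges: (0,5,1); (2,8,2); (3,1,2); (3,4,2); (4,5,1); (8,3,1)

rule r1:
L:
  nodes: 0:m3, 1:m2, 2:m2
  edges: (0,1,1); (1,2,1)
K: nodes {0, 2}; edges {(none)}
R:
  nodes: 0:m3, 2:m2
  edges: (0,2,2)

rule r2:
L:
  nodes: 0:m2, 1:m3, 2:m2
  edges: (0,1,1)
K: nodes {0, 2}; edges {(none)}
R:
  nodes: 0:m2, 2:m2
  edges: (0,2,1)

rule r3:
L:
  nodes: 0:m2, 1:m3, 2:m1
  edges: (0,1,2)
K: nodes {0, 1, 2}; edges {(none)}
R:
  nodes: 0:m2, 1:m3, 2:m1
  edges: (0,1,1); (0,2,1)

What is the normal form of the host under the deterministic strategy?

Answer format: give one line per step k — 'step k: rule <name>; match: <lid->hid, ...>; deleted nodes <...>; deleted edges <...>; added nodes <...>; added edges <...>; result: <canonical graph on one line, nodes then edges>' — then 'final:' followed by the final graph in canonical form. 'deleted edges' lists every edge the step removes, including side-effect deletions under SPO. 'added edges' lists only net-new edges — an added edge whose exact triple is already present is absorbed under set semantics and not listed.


step 1: rule r2; match: 0->0, 1->5, 2->1; deleted nodes 5; deleted edges (0,5,1); (4,5,1); added nodes (none); added edges (0,1,1); result: nodes: 0:m2, 1:m2, 2:m2, 3:m2, 4:m1, 8:m3 edges: (0,1,1); (2,8,2); (3,1,2); (3,4,2); (8,3,1)
step 2: rule r3; match: 0->2, 1->8, 2->4; deleted nodes (none); deleted edges (2,8,2); added nodes (none); added edges (2,4,1); (2,8,1); result: nodes: 0:m2, 1:m2, 2:m2, 3:m2, 4:m1, 8:m3 edges: (0,1,1); (2,4,1); (2,8,1); (3,1,2); (3,4,2); (8,3,1)
step 3: rule r2; match: 0->2, 1->8, 2->0; deleted nodes 8; deleted edges (2,8,1); (8,3,1); added nodes (none); added edges (2,0,1); result: nodes: 0:m2, 1:m2, 2:m2, 3:m2, 4:m1 edges: (0,1,1); (2,0,1); (2,4,1); (3,1,2); (3,4,2)
final:
nodes: 0:m2, 1:m2, 2:m2, 3:m2, 4:m1
edges: (0,1,1); (2,0,1); (2,4,1); (3,1,2); (3,4,2)


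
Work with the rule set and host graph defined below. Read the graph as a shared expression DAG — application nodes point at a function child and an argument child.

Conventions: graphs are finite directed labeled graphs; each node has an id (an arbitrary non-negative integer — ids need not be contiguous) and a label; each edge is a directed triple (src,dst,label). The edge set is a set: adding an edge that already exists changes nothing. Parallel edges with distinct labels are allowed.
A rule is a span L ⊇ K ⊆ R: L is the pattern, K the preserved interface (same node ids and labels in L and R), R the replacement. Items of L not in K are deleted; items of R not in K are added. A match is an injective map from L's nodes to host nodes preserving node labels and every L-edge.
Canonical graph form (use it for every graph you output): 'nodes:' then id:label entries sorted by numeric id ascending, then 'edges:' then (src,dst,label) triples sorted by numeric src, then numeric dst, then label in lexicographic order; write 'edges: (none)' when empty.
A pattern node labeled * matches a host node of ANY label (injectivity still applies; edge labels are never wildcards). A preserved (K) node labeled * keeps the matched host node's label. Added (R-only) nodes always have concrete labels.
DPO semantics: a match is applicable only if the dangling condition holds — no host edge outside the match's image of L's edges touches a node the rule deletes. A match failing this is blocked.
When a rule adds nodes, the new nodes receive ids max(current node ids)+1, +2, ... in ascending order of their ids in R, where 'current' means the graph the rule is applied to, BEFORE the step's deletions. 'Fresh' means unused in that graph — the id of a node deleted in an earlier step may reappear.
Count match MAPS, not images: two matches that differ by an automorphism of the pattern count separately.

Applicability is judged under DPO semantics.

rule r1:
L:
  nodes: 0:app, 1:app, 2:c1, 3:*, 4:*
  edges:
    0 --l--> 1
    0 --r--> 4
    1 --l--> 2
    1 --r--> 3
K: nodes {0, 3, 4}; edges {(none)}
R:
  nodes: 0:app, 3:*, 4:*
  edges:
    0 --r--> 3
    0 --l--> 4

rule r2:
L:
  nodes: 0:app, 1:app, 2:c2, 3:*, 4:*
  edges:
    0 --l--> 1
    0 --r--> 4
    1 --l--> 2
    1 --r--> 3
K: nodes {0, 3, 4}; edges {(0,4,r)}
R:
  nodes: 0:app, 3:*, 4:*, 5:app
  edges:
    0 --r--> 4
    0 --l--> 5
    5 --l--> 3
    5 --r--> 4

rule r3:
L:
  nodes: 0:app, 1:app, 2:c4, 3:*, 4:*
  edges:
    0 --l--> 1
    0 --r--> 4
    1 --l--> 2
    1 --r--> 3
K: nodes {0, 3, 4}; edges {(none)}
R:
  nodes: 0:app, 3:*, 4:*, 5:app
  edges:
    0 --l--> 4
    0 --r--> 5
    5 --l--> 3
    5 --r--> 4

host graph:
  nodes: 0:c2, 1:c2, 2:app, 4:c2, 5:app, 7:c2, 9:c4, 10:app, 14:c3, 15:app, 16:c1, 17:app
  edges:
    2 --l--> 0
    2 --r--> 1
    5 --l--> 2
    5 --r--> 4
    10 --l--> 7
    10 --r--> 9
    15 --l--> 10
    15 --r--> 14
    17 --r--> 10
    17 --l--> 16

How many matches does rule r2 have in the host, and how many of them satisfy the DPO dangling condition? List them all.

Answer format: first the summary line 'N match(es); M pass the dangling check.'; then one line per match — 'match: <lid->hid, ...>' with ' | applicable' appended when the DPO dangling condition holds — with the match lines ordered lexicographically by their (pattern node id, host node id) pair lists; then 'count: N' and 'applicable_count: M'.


2 match(es); 1 pass the dangling check.
match: 0->5, 1->2, 2->0, 3->1, 4->4 | applicable
match: 0->15, 1->10, 2->7, 3->9, 4->14
count: 2
applicable_count: 1


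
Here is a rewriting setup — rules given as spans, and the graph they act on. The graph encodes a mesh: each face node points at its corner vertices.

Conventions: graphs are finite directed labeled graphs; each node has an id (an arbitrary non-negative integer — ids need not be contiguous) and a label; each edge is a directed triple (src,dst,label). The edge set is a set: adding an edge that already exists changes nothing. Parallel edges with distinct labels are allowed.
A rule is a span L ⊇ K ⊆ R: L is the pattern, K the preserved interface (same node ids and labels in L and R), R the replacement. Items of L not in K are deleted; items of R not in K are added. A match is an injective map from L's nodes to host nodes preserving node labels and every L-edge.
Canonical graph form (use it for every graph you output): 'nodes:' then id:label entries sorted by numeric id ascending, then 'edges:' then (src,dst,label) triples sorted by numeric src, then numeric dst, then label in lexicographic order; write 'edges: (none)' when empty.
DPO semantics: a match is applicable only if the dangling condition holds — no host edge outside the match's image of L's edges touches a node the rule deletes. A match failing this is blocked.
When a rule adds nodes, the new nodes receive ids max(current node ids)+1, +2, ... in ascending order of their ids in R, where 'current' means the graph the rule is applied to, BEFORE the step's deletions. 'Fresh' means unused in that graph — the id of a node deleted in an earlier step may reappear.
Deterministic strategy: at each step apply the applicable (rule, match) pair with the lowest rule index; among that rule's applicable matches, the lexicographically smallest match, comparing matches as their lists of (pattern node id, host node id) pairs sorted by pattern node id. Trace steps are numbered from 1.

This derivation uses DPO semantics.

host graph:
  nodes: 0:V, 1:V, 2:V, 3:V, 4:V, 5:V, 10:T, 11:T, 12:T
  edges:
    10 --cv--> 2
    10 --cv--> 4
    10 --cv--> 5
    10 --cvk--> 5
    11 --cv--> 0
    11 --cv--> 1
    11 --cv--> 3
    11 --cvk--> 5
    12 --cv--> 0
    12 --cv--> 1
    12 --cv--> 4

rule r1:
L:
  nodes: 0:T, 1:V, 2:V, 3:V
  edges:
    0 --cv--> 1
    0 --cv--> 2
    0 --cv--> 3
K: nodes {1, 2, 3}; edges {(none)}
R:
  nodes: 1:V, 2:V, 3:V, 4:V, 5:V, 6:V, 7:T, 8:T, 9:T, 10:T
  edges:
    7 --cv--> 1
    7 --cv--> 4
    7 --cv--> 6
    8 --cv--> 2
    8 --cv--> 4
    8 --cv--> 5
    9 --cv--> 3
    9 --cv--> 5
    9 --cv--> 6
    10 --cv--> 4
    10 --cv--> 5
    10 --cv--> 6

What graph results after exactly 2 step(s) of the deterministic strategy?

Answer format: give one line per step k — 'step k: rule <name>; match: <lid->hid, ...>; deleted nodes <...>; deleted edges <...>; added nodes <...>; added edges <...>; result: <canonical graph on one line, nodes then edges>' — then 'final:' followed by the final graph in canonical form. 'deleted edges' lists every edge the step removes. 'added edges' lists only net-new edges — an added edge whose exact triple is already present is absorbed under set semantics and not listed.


step 1: rule r1; match: 0->12, 1->0, 2->1, 3->4; deleted nodes 12; deleted edges (12,0,cv); (12,1,cv); (12,4,cv); added nodes 13, 14, 15, 16, 17, 18, 19; added edges (16,0,cv); (16,13,cv); (16,15,cv); (17,1,cv); (17,13,cv); (17,14,cv); (18,4,cv); (18,14,cv); (18,15,cv); (19,13,cv); (19,14,cv); (19,15,cv); result: nodes: 0:V, 1:V, 2:V, 3:V, 4:V, 5:V, 10:T, 11:T, 13:V, 14:V, 15:V, 16:T, 17:T, 18:T, 19:T edges: (10,2,cv); (10,4,cv); (10,5,cv); (10,5,cvk); (11,0,cv); (11,1,cv); (11,3,cv); (11,5,cvk); (16,0,cv); (16,13,cv); (16,15,cv); (17,1,cv); (17,13,cv); (17,14,cv); (18,4,cv); (18,14,cv); (18,15,cv); (19,13,cv); (19,14,cv); (19,15,cv)
step 2: rule r1; match: 0->16, 1->0, 2->13, 3->15; deleted nodes 16; deleted edges (16,0,cv); (16,13,cv); (16,15,cv); added nodes 20, 21, 22, 23, 24, 25, 26; added edges (23,0,cv); (23,20,cv); (23,22,cv); (24,13,cv); (24,20,cv); (24,21,cv); (25,15,cv); (25,21,cv); (25,22,cv); (26,20,cv); (26,21,cv); (26,22,cv); result: nodes: 0:V, 1:V, 2:V, 3:V, 4:V, 5:V, 10:T, 11:T, 13:V, 14:V, 15:V, 17:T, 18:T, 19:T, 20:V, 21:V, 22:V, 23:T, 24:T, 25:T, 26:T edges: (10,2,cv); (10,4,cv); (10,5,cv); (10,5,cvk); (11,0,cv); (11,1,cv); (11,3,cv); (11,5,cvk); (17,1,cv); (17,13,cv); (17,14,cv); (18,4,cv); (18,14,cv); (18,15,cv); (19,13,cv); (19,14,cv); (19,15,cv); (23,0,cv); (23,20,cv); (23,22,cv); (24,13,cv); (24,20,cv); (24,21,cv); (25,15,cv); (25,21,cv); (25,22,cv); (26,20,cv); (26,21,cv); (26,22,cv)
final:
nodes: 0:V, 1:V, 2:V, 3:V, 4:V, 5:V, 10:T, 11:T, 13:V, 14:V, 15:V, 17:T, 18:T, 19:T, 20:V, 21:V, 22:V, 23:T, 24:T, 25:T, 26:T
edges: (10,2,cv); (10,4,cv); (10,5,cv); (10,5,cvk); (11,0,cv); (11,1,cv); (11,3,cv); (11,5,cvk); (17,1,cv); (17,13,cv); (17,14,cv); (18,4,cv); (18,14,cv); (18,15,cv); (19,13,cv); (19,14,cv); (19,15,cv); (23,0,cv); (23,20,cv); (23,22,cv); (24,13,cv); (24,20,cv); (24,21,cv); (25,15,cv); (25,21,cv); (25,22,cv); (26,20,cv); (26,21,cv); (26,22,cv)


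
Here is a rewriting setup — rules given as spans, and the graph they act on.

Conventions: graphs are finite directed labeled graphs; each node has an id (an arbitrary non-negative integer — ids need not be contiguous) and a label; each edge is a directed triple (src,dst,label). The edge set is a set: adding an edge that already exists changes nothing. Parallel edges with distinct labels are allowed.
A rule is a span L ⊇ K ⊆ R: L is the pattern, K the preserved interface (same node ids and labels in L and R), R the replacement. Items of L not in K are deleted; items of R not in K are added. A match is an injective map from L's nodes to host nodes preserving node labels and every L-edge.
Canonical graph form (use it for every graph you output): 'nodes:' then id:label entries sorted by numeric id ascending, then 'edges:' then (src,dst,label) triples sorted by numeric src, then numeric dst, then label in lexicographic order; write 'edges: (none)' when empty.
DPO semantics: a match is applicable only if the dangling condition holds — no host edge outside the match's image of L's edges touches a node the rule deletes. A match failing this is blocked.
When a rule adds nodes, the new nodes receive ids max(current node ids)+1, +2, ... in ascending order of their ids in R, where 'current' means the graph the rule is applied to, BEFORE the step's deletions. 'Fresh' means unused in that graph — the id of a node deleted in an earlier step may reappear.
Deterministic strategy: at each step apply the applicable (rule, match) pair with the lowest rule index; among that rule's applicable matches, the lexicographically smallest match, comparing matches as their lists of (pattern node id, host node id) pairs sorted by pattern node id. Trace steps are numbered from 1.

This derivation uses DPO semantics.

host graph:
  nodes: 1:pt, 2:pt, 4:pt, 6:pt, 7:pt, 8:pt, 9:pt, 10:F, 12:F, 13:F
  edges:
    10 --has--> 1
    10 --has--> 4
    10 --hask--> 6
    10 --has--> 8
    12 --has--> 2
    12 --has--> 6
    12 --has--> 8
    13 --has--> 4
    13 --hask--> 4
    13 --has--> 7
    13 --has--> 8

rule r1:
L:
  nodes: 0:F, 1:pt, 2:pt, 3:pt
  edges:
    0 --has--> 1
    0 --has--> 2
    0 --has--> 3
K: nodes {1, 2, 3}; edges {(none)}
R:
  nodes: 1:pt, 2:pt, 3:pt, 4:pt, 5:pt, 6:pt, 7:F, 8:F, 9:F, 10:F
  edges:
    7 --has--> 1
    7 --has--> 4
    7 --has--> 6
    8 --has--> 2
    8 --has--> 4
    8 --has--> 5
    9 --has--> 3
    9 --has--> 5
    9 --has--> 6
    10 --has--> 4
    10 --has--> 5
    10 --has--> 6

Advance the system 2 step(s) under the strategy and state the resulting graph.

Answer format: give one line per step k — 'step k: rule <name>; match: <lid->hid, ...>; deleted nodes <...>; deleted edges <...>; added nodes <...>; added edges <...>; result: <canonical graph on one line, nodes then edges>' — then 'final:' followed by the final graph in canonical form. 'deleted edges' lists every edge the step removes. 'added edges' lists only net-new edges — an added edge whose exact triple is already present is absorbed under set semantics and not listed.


step 1: rule r1; match: 0->12, 1->2, 2->6, 3->8; deleted nodes 12; deleted edges (12,2,has); (12,6,has); (12,8,has); added nodes 14, 15, 16, 17, 18, 19, 20; added edges (17,2,has); (17,14,has); (17,16,has); (18,6,has); (18,14,has); (18,15,has); (19,8,has); (19,15,has); (19,16,has); (20,14,has); (20,15,has); (20,16,has); result: nodes: 1:pt, 2:pt, 4:pt, 6:pt, 7:pt, 8:pt, 9:pt, 10:F, 13:F, 14:pt, 15:pt, 16:pt, 17:F, 18:F, 19:F, 20:F edges: (10,1,has); (10,4,has); (10,6,hask); (10,8,has); (13,4,has); (13,4,hask); (13,7,has); (13,8,has); (17,2,has); (17,14,has); (17,16,has); (18,6,has); (18,14,has); (18,15,has); (19,8,has); (19,15,has); (19,16,has); (20,14,has); (20,15,has); (20,16,has)
step 2: rule r1; match: 0->17, 1->2, 2->14, 3->16; deleted nodes 17; deleted edges (17,2,has); (17,14,has); (17,16,has); added nodes 21, 22, 23, 24, 25, 26, 27; added edges (24,2,has); (24,21,has); (24,23,has); (25,14,has); (25,21,has); (25,22,has); (26,16,has); (26,22,has); (26,23,has); (27,21,has); (27,22,has); (27,23,has); result: nodes: 1:pt, 2:pt, 4:pt, 6:pt, 7:pt, 8:pt, 9:pt, 10:F, 13:F, 14:pt, 15:pt, 16:pt, 18:F, 19:F, 20:F, 21:pt, 22:pt, 23:pt, 24:F, 25:F, 26:F, 27:F edges: (10,1,has); (10,4,has); (10,6,hask); (10,8,has); (13,4,has); (13,4,hask); (13,7,has); (13,8,has); (18,6,has); (18,14,has); (18,15,has); (19,8,has); (19,15,has); (19,16,has); (20,14,has); (20,15,has); (20,16,has); (24,2,has); (24,21,has); (24,23,has); (25,14,has); (25,21,has); (25,22,has); (26,16,has); (26,22,has); (26,23,has); (27,21,has); (27,22,has); (27,23,has)
final:
nodes: 1:pt, 2:pt, 4:pt, 6:pt, 7:pt, 8:pt, 9:pt, 10:F, 13:F, 14:pt, 15:pt, 16:pt, 18:F, 19:F, 20:F, 21:pt, 22:pt, 23:pt, 24:F, 25:F, 26:F, 27:F
edges: (10,1,has); (10,4,has); (10,6,hask); (10,8,has); (13,4,has); (13,4,hask); (13,7,has); (13,8,has); (18,6,has); (18,14,has); (18,15,has); (19,8,has); (19,15,has); (19,16,has); (20,14,has); (20,15,has); (20,16,has); (24,2,has); (24,21,has); (24,23,has); (25,14,has); (25,21,has); (25,22,has); (26,16,has); (26,22,has); (26,23,has); (27,21,has); (27,22,has); (27,23,has)


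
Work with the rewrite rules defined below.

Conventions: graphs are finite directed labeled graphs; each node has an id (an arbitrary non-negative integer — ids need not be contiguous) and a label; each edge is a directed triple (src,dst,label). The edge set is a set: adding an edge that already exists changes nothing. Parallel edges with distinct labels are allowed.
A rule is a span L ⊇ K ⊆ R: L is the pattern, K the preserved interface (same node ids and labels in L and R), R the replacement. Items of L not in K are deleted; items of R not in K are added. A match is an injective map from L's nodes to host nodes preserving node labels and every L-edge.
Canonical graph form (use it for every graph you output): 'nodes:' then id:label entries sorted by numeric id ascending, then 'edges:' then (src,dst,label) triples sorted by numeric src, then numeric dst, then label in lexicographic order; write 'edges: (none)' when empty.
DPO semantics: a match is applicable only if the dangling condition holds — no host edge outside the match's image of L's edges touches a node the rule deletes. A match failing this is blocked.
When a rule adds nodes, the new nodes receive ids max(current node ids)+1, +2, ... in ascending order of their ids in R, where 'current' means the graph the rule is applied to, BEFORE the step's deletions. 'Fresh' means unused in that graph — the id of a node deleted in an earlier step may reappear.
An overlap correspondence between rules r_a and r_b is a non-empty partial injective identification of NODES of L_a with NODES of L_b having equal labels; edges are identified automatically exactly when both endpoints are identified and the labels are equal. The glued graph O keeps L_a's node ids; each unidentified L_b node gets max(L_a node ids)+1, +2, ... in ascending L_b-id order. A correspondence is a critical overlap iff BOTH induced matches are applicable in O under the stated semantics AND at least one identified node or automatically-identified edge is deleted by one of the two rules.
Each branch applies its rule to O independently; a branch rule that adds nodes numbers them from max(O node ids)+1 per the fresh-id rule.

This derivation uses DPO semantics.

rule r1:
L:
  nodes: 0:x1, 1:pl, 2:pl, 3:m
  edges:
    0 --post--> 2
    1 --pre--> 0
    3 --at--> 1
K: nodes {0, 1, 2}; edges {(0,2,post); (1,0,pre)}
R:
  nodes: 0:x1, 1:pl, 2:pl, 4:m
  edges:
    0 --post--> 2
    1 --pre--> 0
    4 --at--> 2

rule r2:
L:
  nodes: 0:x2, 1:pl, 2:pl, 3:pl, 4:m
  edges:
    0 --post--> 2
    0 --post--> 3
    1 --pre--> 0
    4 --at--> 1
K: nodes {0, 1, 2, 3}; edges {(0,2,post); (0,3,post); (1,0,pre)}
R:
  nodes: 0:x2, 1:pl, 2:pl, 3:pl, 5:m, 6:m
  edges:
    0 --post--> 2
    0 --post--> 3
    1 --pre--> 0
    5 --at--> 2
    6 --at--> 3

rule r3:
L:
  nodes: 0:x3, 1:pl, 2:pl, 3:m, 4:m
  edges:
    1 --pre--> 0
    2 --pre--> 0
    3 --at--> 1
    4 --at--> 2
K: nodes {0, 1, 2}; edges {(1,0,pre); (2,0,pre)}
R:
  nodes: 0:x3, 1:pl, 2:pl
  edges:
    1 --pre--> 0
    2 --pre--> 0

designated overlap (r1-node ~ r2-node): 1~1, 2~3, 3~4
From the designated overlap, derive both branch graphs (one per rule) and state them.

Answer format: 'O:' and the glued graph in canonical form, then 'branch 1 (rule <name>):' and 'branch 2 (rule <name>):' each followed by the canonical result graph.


O:
nodes: 0:x1, 1:pl, 2:pl, 3:m, 4:x2, 5:pl
edges: (0,2,post); (1,0,pre); (1,4,pre); (3,1,at); (4,2,post); (4,5,post)
branch 1 (rule r1):
nodes: 0:x1, 1:pl, 2:pl, 4:x2, 5:pl, 6:m
edges: (0,2,post); (1,0,pre); (1,4,pre); (4,2,post); (4,5,post); (6,2,at)
branch 2 (rule r2):
nodes: 0:x1, 1:pl, 2:pl, 4:x2, 5:pl, 6:m, 7:m
edges: (0,2,post); (1,0,pre); (1,4,pre); (4,2,post); (4,5,post); (6,5,at); (7,2,at)


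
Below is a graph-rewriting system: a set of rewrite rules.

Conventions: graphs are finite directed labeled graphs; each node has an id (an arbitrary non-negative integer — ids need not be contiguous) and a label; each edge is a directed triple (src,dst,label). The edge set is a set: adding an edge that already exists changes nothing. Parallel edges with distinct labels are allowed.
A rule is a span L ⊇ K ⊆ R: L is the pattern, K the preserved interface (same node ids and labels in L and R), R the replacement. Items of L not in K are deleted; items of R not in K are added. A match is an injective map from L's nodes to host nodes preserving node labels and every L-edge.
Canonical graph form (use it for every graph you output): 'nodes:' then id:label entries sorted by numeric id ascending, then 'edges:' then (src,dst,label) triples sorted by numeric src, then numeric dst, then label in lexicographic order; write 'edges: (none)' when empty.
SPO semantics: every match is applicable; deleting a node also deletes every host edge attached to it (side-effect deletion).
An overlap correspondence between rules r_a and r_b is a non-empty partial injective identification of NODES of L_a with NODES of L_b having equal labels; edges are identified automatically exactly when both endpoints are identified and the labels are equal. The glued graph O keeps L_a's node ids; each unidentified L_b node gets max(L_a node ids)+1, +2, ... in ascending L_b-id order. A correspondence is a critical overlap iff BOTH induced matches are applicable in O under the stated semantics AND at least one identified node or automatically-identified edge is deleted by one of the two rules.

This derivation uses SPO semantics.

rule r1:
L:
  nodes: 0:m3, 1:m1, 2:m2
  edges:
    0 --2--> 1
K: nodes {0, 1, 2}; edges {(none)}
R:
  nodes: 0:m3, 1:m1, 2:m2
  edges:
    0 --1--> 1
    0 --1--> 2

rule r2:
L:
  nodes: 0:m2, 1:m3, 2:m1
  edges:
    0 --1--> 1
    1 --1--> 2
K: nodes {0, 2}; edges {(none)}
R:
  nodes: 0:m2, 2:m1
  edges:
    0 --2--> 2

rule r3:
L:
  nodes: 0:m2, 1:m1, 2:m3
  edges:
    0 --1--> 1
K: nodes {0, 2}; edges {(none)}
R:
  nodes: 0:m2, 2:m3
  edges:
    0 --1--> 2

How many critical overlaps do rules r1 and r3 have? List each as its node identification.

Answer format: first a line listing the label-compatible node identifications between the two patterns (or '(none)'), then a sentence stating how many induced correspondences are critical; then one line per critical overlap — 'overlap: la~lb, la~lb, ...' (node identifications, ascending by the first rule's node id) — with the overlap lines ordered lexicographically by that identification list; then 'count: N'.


label-compatible node identifications between L(r1) and L(r3): 0~2, 1~1, 2~0
4 of the induced correspondences are critical overlaps of r1 and r3.
overlap: 0~2, 1~1
overlap: 0~2, 1~1, 2~0
overlap: 1~1
overlap: 1~1, 2~0
count: 4


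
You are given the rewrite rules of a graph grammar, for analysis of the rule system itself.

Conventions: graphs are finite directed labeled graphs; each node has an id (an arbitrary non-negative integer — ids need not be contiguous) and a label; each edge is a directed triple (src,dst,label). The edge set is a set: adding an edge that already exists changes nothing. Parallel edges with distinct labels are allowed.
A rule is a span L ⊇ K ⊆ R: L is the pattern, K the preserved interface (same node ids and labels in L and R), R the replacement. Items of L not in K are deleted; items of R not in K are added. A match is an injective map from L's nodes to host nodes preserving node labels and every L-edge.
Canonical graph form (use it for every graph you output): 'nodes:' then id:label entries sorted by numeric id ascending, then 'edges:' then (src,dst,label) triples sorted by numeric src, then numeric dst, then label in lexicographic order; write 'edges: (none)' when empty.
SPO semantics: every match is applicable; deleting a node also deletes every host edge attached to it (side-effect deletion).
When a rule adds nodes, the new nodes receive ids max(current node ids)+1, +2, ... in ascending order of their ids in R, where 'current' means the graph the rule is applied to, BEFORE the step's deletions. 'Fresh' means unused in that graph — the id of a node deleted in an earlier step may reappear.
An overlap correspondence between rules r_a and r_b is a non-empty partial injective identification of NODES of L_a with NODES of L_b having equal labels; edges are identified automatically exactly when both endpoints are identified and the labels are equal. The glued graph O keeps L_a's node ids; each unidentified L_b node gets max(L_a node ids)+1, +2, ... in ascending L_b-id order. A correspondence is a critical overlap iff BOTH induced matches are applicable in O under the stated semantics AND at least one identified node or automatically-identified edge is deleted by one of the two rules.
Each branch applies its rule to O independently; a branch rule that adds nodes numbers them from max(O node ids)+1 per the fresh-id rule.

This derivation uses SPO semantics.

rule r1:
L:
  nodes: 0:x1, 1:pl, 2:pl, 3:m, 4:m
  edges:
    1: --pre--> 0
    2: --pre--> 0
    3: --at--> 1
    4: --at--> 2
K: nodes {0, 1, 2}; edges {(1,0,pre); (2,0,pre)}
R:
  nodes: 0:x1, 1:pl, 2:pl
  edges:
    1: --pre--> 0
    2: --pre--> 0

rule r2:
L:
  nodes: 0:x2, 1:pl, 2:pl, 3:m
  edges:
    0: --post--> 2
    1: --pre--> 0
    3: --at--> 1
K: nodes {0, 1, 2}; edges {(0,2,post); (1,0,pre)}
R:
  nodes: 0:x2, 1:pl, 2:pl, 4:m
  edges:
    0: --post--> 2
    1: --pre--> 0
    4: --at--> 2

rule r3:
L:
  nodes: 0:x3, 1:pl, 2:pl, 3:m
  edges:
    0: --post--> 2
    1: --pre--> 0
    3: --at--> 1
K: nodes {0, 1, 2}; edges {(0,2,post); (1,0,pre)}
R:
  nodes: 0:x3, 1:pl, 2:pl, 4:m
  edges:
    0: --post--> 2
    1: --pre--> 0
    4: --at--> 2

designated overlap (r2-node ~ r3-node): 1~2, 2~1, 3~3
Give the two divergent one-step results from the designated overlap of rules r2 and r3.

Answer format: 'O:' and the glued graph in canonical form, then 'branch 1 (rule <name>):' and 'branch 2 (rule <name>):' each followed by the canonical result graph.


O:
nodes: 0:x2, 1:pl, 2:pl, 3:m, 4:x3
edges: (0,2,post); (1,0,pre); (2,4,pre); (3,1,at); (3,2,at); (4,1,post)
branch 1 (rule r2):
nodes: 0:x2, 1:pl, 2:pl, 4:x3, 5:m
edges: (0,2,post); (1,0,pre); (2,4,pre); (4,1,post); (5,2,at)
branch 2 (rule r3):
nodes: 0:x2, 1:pl, 2:pl, 4:x3, 5:m
edges: (0,2,post); (1,0,pre); (2,4,pre); (4,1,post); (5,1,at)


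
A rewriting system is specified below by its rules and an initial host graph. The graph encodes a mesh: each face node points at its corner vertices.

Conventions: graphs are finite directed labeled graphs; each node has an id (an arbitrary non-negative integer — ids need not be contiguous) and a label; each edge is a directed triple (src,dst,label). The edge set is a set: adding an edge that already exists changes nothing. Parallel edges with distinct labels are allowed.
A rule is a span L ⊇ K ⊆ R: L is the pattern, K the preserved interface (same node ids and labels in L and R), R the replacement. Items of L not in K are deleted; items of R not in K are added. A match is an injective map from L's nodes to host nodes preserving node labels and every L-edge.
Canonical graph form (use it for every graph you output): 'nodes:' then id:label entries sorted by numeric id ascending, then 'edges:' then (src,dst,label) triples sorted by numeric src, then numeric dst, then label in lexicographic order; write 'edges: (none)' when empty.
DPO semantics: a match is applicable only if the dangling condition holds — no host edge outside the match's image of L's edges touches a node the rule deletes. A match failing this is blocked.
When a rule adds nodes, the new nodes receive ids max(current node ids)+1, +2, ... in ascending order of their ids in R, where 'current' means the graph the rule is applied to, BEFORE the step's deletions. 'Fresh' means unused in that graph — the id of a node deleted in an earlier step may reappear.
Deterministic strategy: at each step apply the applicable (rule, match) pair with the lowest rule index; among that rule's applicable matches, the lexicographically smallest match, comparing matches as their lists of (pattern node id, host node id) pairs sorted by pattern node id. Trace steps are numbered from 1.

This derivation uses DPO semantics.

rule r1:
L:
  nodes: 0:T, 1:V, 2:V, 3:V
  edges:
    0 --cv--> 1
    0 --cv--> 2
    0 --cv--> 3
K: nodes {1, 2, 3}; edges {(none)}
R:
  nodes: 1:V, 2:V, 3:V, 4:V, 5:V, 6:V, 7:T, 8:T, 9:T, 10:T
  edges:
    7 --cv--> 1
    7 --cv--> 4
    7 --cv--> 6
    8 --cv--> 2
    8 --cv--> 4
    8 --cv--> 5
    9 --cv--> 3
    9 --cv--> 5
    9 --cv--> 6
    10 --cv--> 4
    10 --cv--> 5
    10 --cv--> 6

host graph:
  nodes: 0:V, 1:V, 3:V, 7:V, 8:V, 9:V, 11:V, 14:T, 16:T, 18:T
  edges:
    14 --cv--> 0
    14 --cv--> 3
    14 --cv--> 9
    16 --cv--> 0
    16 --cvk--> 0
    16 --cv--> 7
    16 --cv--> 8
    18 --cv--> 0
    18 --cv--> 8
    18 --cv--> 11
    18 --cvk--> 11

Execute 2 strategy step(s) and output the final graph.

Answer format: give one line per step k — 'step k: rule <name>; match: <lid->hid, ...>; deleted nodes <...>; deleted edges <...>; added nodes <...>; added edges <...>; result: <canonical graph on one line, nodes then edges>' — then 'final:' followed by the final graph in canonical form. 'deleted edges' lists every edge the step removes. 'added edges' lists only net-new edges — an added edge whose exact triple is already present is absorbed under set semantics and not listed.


step 1: rule r1; match: 0->14, 1->0, 2->3, 3->9; deleted nodes 14; deleted edges (14,0,cv); (14,3,cv); (14,9,cv); added nodes 19, 20, 21, 22, 23, 24, 25; added edges (22,0,cv); (22,19,cv); (22,21,cv); (23,3,cv); (23,19,cv); (23,20,cv); (24,9,cv); (24,20,cv); (24,21,cv); (25,19,cv); (25,20,cv); (25,21,cv); result: nodes: 0:V, 1:V, 3:V, 7:V, 8:V, 9:V, 11:V, 16:T, 18:T, 19:V, 20:V, 21:V, 22:T, 23:T, 24:T, 25:T edges: (16,0,cv); (16,0,cvk); (16,7,cv); (16,8,cv); (18,0,cv); (18,8,cv); (18,11,cv); (18,11,cvk); (22,0,cv); (22,19,cv); (22,21,cv); (23,3,cv); (23,19,cv); (23,20,cv); (24,9,cv); (24,20,cv); (24,21,cv); (25,19,cv); (25,20,cv); (25,21,cv)
step 2: rule r1; match: 0->22, 1->0, 2->19, 3->21; deleted nodes 22; deleted edges (22,0,cv); (22,19,cv); (22,21,cv); added nodes 26, 27, 28, 29, 30, 31, 32; added edges (29,0,cv); (29,26,cv); (29,28,cv); (30,19,cv); (30,26,cv); (30,27,cv); (31,21,cv); (31,27,cv); (31,28,cv); (32,26,cv); (32,27,cv); (32,28,cv); result: nodes: 0:V, 1:V, 3:V, 7:V, 8:V, 9:V, 11:V, 16:T, 18:T, 19:V, 20:V, 21:V, 23:T, 24:T, 25:T, 26:V, 27:V, 28:V, 29:T, 30:T, 31:T, 32:T edges: (16,0,cv); (16,0,cvk); (16,7,cv); (16,8,cv); (18,0,cv); (18,8,cv); (18,11,cv); (18,11,cvk); (23,3,cv); (23,19,cv); (23,20,cv); (24,9,cv); (24,20,cv); (24,21,cv); (25,19,cv); (25,20,cv); (25,21,cv); (29,0,cv); (29,26,cv); (29,28,cv); (30,19,cv); (30,26,cv); (30,27,cv); (31,21,cv); (31,27,cv); (31,28,cv); (32,26,cv); (32,27,cv); (32,28,cv)
final:
nodes: 0:V, 1:V, 3:V, 7:V, 8:V, 9:V, 11:V, 16:T, 18:T, 19:V, 20:V, 21:V, 23:T, 24:T, 25:T, 26:V, 27:V, 28:V, 29:T, 30:T, 31:T, 32:T
edges: (16,0,cv); (16,0,cvk); (16,7,cv); (16,8,cv); (18,0,cv); (18,8,cv); (18,11,cv); (18,11,cvk); (23,3,cv); (23,19,cv); (23,20,cv); (24,9,cv); (24,20,cv); (24,21,cv); (25,19,cv); (25,20,cv); (25,21,cv); (29,0,cv); (29,26,cv); (29,28,cv); (30,19,cv); (30,26,cv); (30,27,cv); (31,21,cv); (31,27,cv); (31,28,cv); (32,26,cv); (32,27,cv); (32,28,cv)
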